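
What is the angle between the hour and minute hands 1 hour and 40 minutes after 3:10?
First find the time 1 hour and 40 minutes after 3:10.
Total minutes: 3 x 60 + 10 + 1 x 60 + 40 = 290.
290 mod 720 = 290 minutes = 4:50.
Now compute the angle at 4:50:
Hour hand: 4 x 30 + 50 x 0.5 = 145 degrees
Minute hand: 50 x 6 = 300 degrees
Difference: |145 - 300| = 155 degrees
The angle is 155 degrees

Final answer: 155 degrees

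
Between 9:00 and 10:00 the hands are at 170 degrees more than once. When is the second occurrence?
At t minutes past 9:00, the hour hand is at 30 x 9 + 0.5t degrees and the minute hand is at 6t degrees.
The smaller angle between them is 170 degrees when |30H - 5.5t| = 170 or |30H - 5.5t| = 190.
With H = 9, solve 30 x 9 - 5.5t = +/- target for each target:
  t = (30 x 9 - 170) / 5.5 = 18.18
  t = (30 x 9 + 170) / 5.5 = 80 (outside (0, 60))
  t = (30 x 9 - 190) / 5.5 = 14.55
  t = (30 x 9 + 190) / 5.5 = 83.64 (outside (0, 60))
Valid solutions in (0, 60): {14.55, 18.18} minutes.
The second occurrence is t = 18.18 minutes.
The hands form a 170-degree angle at 18.18 minutes past 9:00.

Final answer: 18.18 minutes past 9:00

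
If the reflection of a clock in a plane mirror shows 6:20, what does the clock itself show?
Reflection across the vertical (12-6) axis maps a hand at angle A degrees to (360 - A) degrees, which sends a reading of T minutes past 12:00 to (720 - T) minutes past 12:00.
Mirror reads 6:20 = 380 minutes past 12:00.
Actual time: (720 - 380) mod 720 = 340 minutes = 5:40.

Final answer: 5:40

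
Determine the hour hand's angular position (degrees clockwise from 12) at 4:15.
The hour hand moves 30 degrees per hour and 0.5 degrees per minute.
At 4:15: (4) x 30 + 15 x 0.5 = 120 + 7.5 = 127.5 degrees

Final answer: 127.5 degrees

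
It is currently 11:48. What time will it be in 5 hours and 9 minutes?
Starting time: 11:48
Adding 9 minutes to 48 minutes: 48 + 9 = 57 minutes
Adding 5 hours: 11 + 5 = 16 - 12 = 4
Final time: 4:57

Final answer: 4:57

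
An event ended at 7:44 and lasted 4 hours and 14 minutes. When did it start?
Starting time: 7:44 = 464 total minutes past 12:00
Subtracting: 4 hours and 14 minutes = 254 minutes
464 - 254 = 210 minutes
= 3 hours and 30 minutes past 12:00 = 3:30

Final answer: 3:30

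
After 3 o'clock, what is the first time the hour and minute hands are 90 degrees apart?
At t minutes past 3:00, the hour hand is at 30 x 3 + 0.5t degrees and the minute hand is at 6t degrees.
The smaller angle between them is 90 degrees when |30H - 5.5t| = 90 or |30H - 5.5t| = 270.
With H = 3, solve 30 x 3 - 5.5t = +/- target for each target:
  t = (30 x 3 - 90) / 5.5 = 0 (outside (0, 60))
  t = (30 x 3 + 90) / 5.5 = 32.73
  t = (30 x 3 - 270) / 5.5 = -32.73 (outside (0, 60))
  t = (30 x 3 + 270) / 5.5 = 65.45 (outside (0, 60))
Valid solutions in (0, 60): {32.73} minutes.
The first occurrence is t = 32.73 minutes.
The hands form a 90-degree angle at 32.73 minutes past 3:00.

Final answer: 32.73 minutes past 3:00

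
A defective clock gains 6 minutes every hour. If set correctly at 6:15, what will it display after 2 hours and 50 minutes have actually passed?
For every 60 true minutes, the faulty clock advances 60 + 6 = 66 minutes.
True elapsed: 2 hours and 50 minutes = 170 minutes.
Faulty clock advances: 170 x 66/60 = 187 minutes (drift: 17 minutes ahead).
Shown time: 6:15 + 187 minutes = 9:22.

Final answer: 9:22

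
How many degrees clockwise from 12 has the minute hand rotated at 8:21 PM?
The minute hand moves 6 degrees per minute.
At 8:21: 21 x 6 = 126 degrees

Final answer: 126 degrees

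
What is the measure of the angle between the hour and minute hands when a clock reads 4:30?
Hour hand position: 4 x 30 + 30 x 0.5 = 135 degrees
Minute hand position: 30 x 6 = 180 degrees
Difference: |135 - 180| = 45 degrees
The angle between the hands is 45 degrees

Final answer: 45 degrees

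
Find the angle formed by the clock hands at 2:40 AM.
Hour hand position: 2 x 30 + 40 x 0.5 = 80 degrees
Minute hand position: 40 x 6 = 240 degrees
Difference: |80 - 240| = 160 degrees
The angle between the hands is 160 degrees

Final answer: 160 degrees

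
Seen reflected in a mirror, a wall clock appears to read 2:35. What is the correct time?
Reflection across the vertical (12-6) axis maps a hand at angle A degrees to (360 - A) degrees, which sends a reading of T minutes past 12:00 to (720 - T) minutes past 12:00.
Mirror reads 2:35 = 155 minutes past 12:00.
Actual time: (720 - 155) mod 720 = 565 minutes = 9:25.

Final answer: 9:25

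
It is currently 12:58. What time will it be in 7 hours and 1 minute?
Starting time: 12:58
Adding 1 minute to 58 minutes: 58 + 1 = 59 minutes
Adding 7 hours: 12 + 7 = 19 - 12 = 7
Final time: 7:59

Final answer: 7:59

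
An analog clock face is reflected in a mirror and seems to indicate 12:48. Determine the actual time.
Reflection across the vertical (12-6) axis maps a hand at angle A degrees to (360 - A) degrees, which sends a reading of T minutes past 12:00 to (720 - T) minutes past 12:00.
Mirror reads 12:48 = 48 minutes past 12:00.
Actual time: (720 - 48) mod 720 = 672 minutes = 11:12.

Final answer: 11:12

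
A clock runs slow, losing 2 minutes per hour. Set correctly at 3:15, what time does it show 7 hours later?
For every 60 true minutes, the faulty clock advances 60 - 2 = 58 minutes.
True elapsed: 7 hours = 420 minutes.
Faulty clock advances: 420 x 58/60 = 406 minutes (drift: 14 minutes behind).
Shown time: 3:15 + 406 minutes = 10:01.

Final answer: 10:01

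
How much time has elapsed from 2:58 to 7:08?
From 2:58 to 7:08:
(7 x 60 + 8) - (2 x 60 + 58) = 428 - 178 = 250 minutes
= 4 hours and 10 minutes

Final answer: 4 hours and 10 minutes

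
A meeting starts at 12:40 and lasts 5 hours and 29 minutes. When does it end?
Starting time: 12:40
Adding 29 minutes to 40 minutes: 40 + 29 = 69 minutes = 1 hour and 9 minutes
Adding 5 hours: 12 + 5 + 1 (carry) = 18 - 12 = 6
Final time: 6:09

Final answer: 6:09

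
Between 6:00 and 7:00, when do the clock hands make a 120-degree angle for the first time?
At t minutes past 6:00, the hour hand is at 30 x 6 + 0.5t degrees and the minute hand is at 6t degrees.
The smaller angle between them is 120 degrees when |30H - 5.5t| = 120 or |30H - 5.5t| = 240.
With H = 6, solve 30 x 6 - 5.5t = +/- target for each target:
  t = (30 x 6 - 120) / 5.5 = 10.91
  t = (30 x 6 + 120) / 5.5 = 54.55
  t = (30 x 6 - 240) / 5.5 = -10.91 (outside (0, 60))
  t = (30 x 6 + 240) / 5.5 = 76.36 (outside (0, 60))
Valid solutions in (0, 60): {10.91, 54.55} minutes.
The first occurrence is t = 10.91 minutes.
The hands form a 120-degree angle at 10.91 minutes past 6:00.

Final answer: 10.91 minutes past 6:00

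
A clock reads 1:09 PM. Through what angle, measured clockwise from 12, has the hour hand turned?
The hour hand moves 30 degrees per hour and 0.5 degrees per minute.
At 1:09: (1) x 30 + 9 x 0.5 = 30 + 4.5 = 34.5 degrees

Final answer: 34.5 degrees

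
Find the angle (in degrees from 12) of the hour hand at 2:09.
The hour hand moves 30 degrees per hour and 0.5 degrees per minute.
At 2:09: (2) x 30 + 9 x 0.5 = 60 + 4.5 = 64.5 degrees

Final answer: 64.5 degrees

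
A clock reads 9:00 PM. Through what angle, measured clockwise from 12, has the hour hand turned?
The hour hand moves 30 degrees per hour and 0.5 degrees per minute.
At 9:00: (9) x 30 + 0 x 0.5 = 270 + 0 = 270 degrees

Final answer: 270 degrees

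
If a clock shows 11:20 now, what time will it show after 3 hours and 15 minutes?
Starting time: 11:20
Adding 15 minutes to 20 minutes: 20 + 15 = 35 minutes
Adding 3 hours: 11 + 3 = 14 - 12 = 2
Final time: 2:35

Final answer: 2:35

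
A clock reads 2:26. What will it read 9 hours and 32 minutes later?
Starting time: 2:26
Adding 32 minutes to 26 minutes: 26 + 32 = 58 minutes
Adding 9 hours: 2 + 9 = 11
Final time: 11:58

Final answer: 11:58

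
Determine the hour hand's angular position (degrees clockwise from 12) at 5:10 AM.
The hour hand moves 30 degrees per hour and 0.5 degrees per minute.
At 5:10: (5) x 30 + 10 x 0.5 = 150 + 5 = 155 degrees

Final answer: 155 degrees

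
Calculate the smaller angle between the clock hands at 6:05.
Hour hand position: 6 x 30 + 5 x 0.5 = 182.5 degrees
Minute hand position: 5 x 6 = 30 degrees
Difference: |182.5 - 30| = 152.5 degrees
The angle between the hands is 152.5 degrees

Final answer: 152.5 degrees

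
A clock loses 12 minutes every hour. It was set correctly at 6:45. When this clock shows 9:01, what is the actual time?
For every 60 true minutes, the faulty clock advances 48 minutes, so 1 faulty-clock minute corresponds to 60/48 true minutes.
From 6:45 to 9:01 on the faulty dial is 136 minutes.
True elapsed: 136 x 60/48 = 170 minutes = 2 hours and 50 minutes.
True time: 6:45 + 2 hours and 50 minutes = 9:35.

Final answer: 9:35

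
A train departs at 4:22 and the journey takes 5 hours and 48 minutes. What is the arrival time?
Starting time: 4:22
Adding 48 minutes to 22 minutes: 22 + 48 = 70 minutes = 1 hour and 10 minutes
Adding 5 hours: 4 + 5 + 1 (carry) = 10
Final time: 10:10

Final answer: 10:10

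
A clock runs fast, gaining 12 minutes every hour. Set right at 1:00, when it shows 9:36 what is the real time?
For every 60 true minutes, the faulty clock advances 72 minutes, so 1 faulty-clock minute corresponds to 60/72 true minutes.
From 1:00 to 9:36 on the faulty dial is 516 minutes.
True elapsed: 516 x 60/72 = 430 minutes = 7 hours and 10 minutes.
True time: 1:00 + 7 hours and 10 minutes = 8:10.

Final answer: 8:10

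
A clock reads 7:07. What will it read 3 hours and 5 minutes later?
Starting time: 7:07
Adding 5 minutes to 7 minutes: 7 + 5 = 12 minutes
Adding 3 hours: 7 + 3 = 10
Final time: 10:12

Final answer: 10:12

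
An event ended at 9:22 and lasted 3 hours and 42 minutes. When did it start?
Starting time: 9:22 = 562 total minutes past 12:00
Subtracting: 3 hours and 42 minutes = 222 minutes
562 - 222 = 340 minutes
= 5 hours and 40 minutes past 12:00 = 5:40

Final answer: 5:40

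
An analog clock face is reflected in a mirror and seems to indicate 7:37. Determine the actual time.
Reflection across the vertical (12-6) axis maps a hand at angle A degrees to (360 - A) degrees, which sends a reading of T minutes past 12:00 to (720 - T) minutes past 12:00.
Mirror reads 7:37 = 457 minutes past 12:00.
Actual time: (720 - 457) mod 720 = 263 minutes = 4:23.

Final answer: 4:23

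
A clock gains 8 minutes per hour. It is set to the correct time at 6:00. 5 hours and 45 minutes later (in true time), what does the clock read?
For every 60 true minutes, the faulty clock advances 60 + 8 = 68 minutes.
True elapsed: 5 hours and 45 minutes = 345 minutes.
Faulty clock advances: 345 x 68/60 = 391 minutes (drift: 46 minutes ahead).
Shown time: 6:00 + 391 minutes = 12:31.

Final answer: 12:31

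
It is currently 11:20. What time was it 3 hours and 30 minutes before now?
Starting time: 11:20 = 680 total minutes past 12:00
Subtracting: 3 hours and 30 minutes = 210 minutes
680 - 210 = 470 minutes
= 7 hours and 50 minutes past 12:00 = 7:50

Final answer: 7:50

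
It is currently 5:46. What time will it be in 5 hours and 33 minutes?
Starting time: 5:46
Adding 33 minutes to 46 minutes: 46 + 33 = 79 minutes = 1 hour and 19 minutes
Adding 5 hours: 5 + 5 + 1 (carry) = 11
Final time: 11:19

Final answer: 11:19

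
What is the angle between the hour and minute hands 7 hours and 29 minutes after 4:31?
First find the time 7 hours and 29 minutes after 4:31.
Total minutes: 4 x 60 + 31 + 7 x 60 + 29 = 720.
720 mod 720 = 0 minutes = 12:00.
Now compute the angle at 12:00:
Hour hand: 0 x 30 + 0 x 0.5 = 0 degrees
Minute hand: 0 x 6 = 0 degrees
Difference: |0 - 0| = 0 degrees
The angle is 0 degrees

Final answer: 0 degrees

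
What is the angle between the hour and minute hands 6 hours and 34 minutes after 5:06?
First find the time 6 hours and 34 minutes after 5:06.
Total minutes: 5 x 60 + 6 + 6 x 60 + 34 = 700.
700 mod 720 = 700 minutes = 11:40.
Now compute the angle at 11:40:
Hour hand: 11 x 30 + 40 x 0.5 = 350 degrees
Minute hand: 40 x 6 = 240 degrees
Difference: |350 - 240| = 110 degrees
The angle is 110 degrees

Final answer: 110 degrees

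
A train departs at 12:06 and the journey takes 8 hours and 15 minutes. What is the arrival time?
Starting time: 12:06
Adding 15 minutes to 6 minutes: 6 + 15 = 21 minutes
Adding 8 hours: 12 + 8 = 20 - 12 = 8
Final time: 8:21

Final answer: 8:21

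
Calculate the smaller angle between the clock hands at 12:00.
Hour hand position: 0 x 30 + 0 x 0.5 = 0 degrees
Minute hand position: 0 x 6 = 0 degrees
Difference: |0 - 0| = 0 degrees
The angle between the hands is 0 degrees

Final answer: 0 degrees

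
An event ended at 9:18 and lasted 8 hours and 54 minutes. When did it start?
Starting time: 9:18 = 558 total minutes past 12:00
Subtracting: 8 hours and 54 minutes = 534 minutes
558 - 534 = 24 minutes
= 24 minutes past 12:00 = 12:24

Final answer: 12:24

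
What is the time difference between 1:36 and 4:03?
From 1:36 to 4:03:
(4 x 60 + 3) - (1 x 60 + 36) = 243 - 96 = 147 minutes
= 2 hours and 27 minutes

Final answer: 2 hours and 27 minutes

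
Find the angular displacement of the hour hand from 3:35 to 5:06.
The hour hand moves 0.5 degrees per minute.
Time elapsed: 5:06 - 3:35 = 91 minutes
Angular displacement: 91 x 0.5 = 45.5 degrees

Final answer: 45.5 degrees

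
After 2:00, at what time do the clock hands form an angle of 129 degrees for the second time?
At t minutes past 2:00, the hour hand is at 30 x 2 + 0.5t degrees and the minute hand is at 6t degrees.
The smaller angle between them is 129 degrees when |30H - 5.5t| = 129 or |30H - 5.5t| = 231.
With H = 2, solve 30 x 2 - 5.5t = +/- target for each target:
  t = (30 x 2 - 129) / 5.5 = -12.55 (outside (0, 60))
  t = (30 x 2 + 129) / 5.5 = 34.36
  t = (30 x 2 - 231) / 5.5 = -31.09 (outside (0, 60))
  t = (30 x 2 + 231) / 5.5 = 52.91
Valid solutions in (0, 60): {34.36, 52.91} minutes.
The second occurrence is t = 52.91 minutes.
The hands form a 129-degree angle at 52.91 minutes past 2:00.

Final answer: 52.91 minutes past 2:00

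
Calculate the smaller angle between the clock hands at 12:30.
Hour hand position: 0 x 30 + 30 x 0.5 = 15 degrees
Minute hand position: 30 x 6 = 180 degrees
Difference: |15 - 180| = 165 degrees
The angle between the hands is 165 degrees

Final answer: 165 degrees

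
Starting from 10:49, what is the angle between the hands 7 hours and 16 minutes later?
First find the time 7 hours and 16 minutes after 10:49.
Total minutes: 10 x 60 + 49 + 7 x 60 + 16 = 1085.
1085 mod 720 = 365 minutes = 6:05.
Now compute the angle at 6:05:
Hour hand: 6 x 30 + 5 x 0.5 = 182.5 degrees
Minute hand: 5 x 6 = 30 degrees
Difference: |182.5 - 30| = 152.5 degrees
The angle is 152.5 degrees

Final answer: 152.5 degrees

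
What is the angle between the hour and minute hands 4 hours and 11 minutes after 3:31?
First find the time 4 hours and 11 minutes after 3:31.
Total minutes: 3 x 60 + 31 + 4 x 60 + 11 = 462.
462 mod 720 = 462 minutes = 7:42.
Now compute the angle at 7:42:
Hour hand: 7 x 30 + 42 x 0.5 = 231 degrees
Minute hand: 42 x 6 = 252 degrees
Difference: |231 - 252| = 21 degrees
The angle is 21 degrees

Final answer: 21 degrees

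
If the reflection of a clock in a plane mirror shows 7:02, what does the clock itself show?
Reflection across the vertical (12-6) axis maps a hand at angle A degrees to (360 - A) degrees, which sends a reading of T minutes past 12:00 to (720 - T) minutes past 12:00.
Mirror reads 7:02 = 422 minutes past 12:00.
Actual time: (720 - 422) mod 720 = 298 minutes = 4:58.

Final answer: 4:58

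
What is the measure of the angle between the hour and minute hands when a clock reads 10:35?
Hour hand position: 10 x 30 + 35 x 0.5 = 317.5 degrees
Minute hand position: 35 x 6 = 210 degrees
Difference: |317.5 - 210| = 107.5 degrees
The angle between the hands is 107.5 degrees

Final answer: 107.5 degrees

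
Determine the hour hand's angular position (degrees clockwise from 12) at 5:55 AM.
The hour hand moves 30 degrees per hour and 0.5 degrees per minute.
At 5:55: (5) x 30 + 55 x 0.5 = 150 + 27.5 = 177.5 degrees

Final answer: 177.5 degrees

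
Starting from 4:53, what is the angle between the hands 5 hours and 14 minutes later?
First find the time 5 hours and 14 minutes after 4:53.
Total minutes: 4 x 60 + 53 + 5 x 60 + 14 = 607.
607 mod 720 = 607 minutes = 10:07.
Now compute the angle at 10:07:
Hour hand: 10 x 30 + 7 x 0.5 = 303.5 degrees
Minute hand: 7 x 6 = 42 degrees
Difference: |303.5 - 42| = 261.5 degrees
Smaller angle: 360 - 261.5 = 98.5 degrees

Final answer: 98.5 degrees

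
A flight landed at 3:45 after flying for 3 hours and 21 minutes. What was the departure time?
Starting time: 3:45 = 225 total minutes past 12:00
Subtracting: 3 hours and 21 minutes = 201 minutes
225 - 201 = 24 minutes
= 24 minutes past 12:00 = 12:24

Final answer: 12:24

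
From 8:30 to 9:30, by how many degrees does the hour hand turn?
The hour hand moves 0.5 degrees per minute.
Time elapsed: 9:30 - 8:30 = 60 minutes
Angular displacement: 60 x 0.5 = 30 degrees

Final answer: 30 degrees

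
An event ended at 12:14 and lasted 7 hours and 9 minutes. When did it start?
Starting time: 12:14 = 14 total minutes past 12:00
Subtracting: 7 hours and 9 minutes = 429 minutes
14 - 429 = -415 (negative, add 12 hours = 720) = 305 minutes
= 5 hours and 5 minutes past 12:00 = 5:05

Final answer: 5:05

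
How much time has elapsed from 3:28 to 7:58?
From 3:28 to 7:58:
(7 x 60 + 58) - (3 x 60 + 28) = 478 - 208 = 270 minutes
= 4 hours and 30 minutes

Final answer: 4 hours and 30 minutes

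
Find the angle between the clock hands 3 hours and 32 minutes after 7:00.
First find the time 3 hours and 32 minutes after 7:00.
Total minutes: 7 x 60 + 0 + 3 x 60 + 32 = 632.
632 mod 720 = 632 minutes = 10:32.
Now compute the angle at 10:32:
Hour hand: 10 x 30 + 32 x 0.5 = 316 degrees
Minute hand: 32 x 6 = 192 degrees
Difference: |316 - 192| = 124 degrees
The angle is 124 degrees

Final answer: 124 degrees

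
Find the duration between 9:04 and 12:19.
From 9:04 to 12:19:
(12 x 60 + 19) - (9 x 60 + 4) = 739 - 544 = 195 minutes
= 3 hours and 15 minutes

Final answer: 3 hours and 15 minutes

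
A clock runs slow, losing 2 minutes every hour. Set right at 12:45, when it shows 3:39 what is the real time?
For every 60 true minutes, the faulty clock advances 58 minutes, so 1 faulty-clock minute corresponds to 60/58 true minutes.
From 12:45 to 3:39 on the faulty dial is 174 minutes.
True elapsed: 174 x 60/58 = 180 minutes = 3 hours.
True time: 12:45 + 3 hours = 3:45.

Final answer: 3:45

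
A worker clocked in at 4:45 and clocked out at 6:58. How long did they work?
From 4:45 to 6:58:
(6 x 60 + 58) - (4 x 60 + 45) = 418 - 285 = 133 minutes
= 2 hours and 13 minutes

Final answer: 2 hours and 13 minutes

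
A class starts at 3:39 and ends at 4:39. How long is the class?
From 3:39 to 4:39:
(4 x 60 + 39) - (3 x 60 + 39) = 279 - 219 = 60 minutes
= 1 hour

Final answer: 1 hour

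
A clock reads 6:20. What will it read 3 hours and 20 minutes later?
Starting time: 6:20
Adding 20 minutes to 20 minutes: 20 + 20 = 40 minutes
Adding 3 hours: 6 + 3 = 9
Final time: 9:40

Final answer: 9:40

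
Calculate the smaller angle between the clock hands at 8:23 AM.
Hour hand position: 8 x 30 + 23 x 0.5 = 251.5 degrees
Minute hand position: 23 x 6 = 138 degrees
Difference: |251.5 - 138| = 113.5 degrees
The angle between the hands is 113.5 degrees

Final answer: 113.5 degrees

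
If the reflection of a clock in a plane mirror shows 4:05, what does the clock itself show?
Reflection across the vertical (12-6) axis maps a hand at angle A degrees to (360 - A) degrees, which sends a reading of T minutes past 12:00 to (720 - T) minutes past 12:00.
Mirror reads 4:05 = 245 minutes past 12:00.
Actual time: (720 - 245) mod 720 = 475 minutes = 7:55.

Final answer: 7:55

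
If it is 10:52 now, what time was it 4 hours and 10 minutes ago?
Starting time: 10:52 = 652 total minutes past 12:00
Subtracting: 4 hours and 10 minutes = 250 minutes
652 - 250 = 402 minutes
= 6 hours and 42 minutes past 12:00 = 6:42

Final answer: 6:42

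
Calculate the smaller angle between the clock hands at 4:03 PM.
Hour hand position: 4 x 30 + 3 x 0.5 = 121.5 degrees
Minute hand position: 3 x 6 = 18 degrees
Difference: |121.5 - 18| = 103.5 degrees
The angle between the hands is 103.5 degrees

Final answer: 103.5 degrees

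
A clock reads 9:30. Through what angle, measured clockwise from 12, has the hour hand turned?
The hour hand moves 30 degrees per hour and 0.5 degrees per minute.
At 9:30: (9) x 30 + 30 x 0.5 = 270 + 15 = 285 degrees

Final answer: 285 degrees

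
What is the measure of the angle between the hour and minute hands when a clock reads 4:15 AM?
Hour hand position: 4 x 30 + 15 x 0.5 = 127.5 degrees
Minute hand position: 15 x 6 = 90 degrees
Difference: |127.5 - 90| = 37.5 degrees
The angle between the hands is 37.5 degrees

Final answer: 37.5 degrees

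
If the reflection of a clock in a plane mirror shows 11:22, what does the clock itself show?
Reflection across the vertical (12-6) axis maps a hand at angle A degrees to (360 - A) degrees, which sends a reading of T minutes past 12:00 to (720 - T) minutes past 12:00.
Mirror reads 11:22 = 682 minutes past 12:00.
Actual time: (720 - 682) mod 720 = 38 minutes = 12:38.

Final answer: 12:38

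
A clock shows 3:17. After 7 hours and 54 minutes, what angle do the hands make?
First find the time 7 hours and 54 minutes after 3:17.
Total minutes: 3 x 60 + 17 + 7 x 60 + 54 = 671.
671 mod 720 = 671 minutes = 11:11.
Now compute the angle at 11:11:
Hour hand: 11 x 30 + 11 x 0.5 = 335.5 degrees
Minute hand: 11 x 6 = 66 degrees
Difference: |335.5 - 66| = 269.5 degrees
Smaller angle: 360 - 269.5 = 90.5 degrees

Final answer: 90.5 degrees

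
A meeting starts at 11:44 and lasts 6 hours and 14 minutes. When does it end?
Starting time: 11:44
Adding 14 minutes to 44 minutes: 44 + 14 = 58 minutes
Adding 6 hours: 11 + 6 = 17 - 12 = 5
Final time: 5:58

Final answer: 5:58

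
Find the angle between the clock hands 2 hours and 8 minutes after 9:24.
First find the time 2 hours and 8 minutes after 9:24.
Total minutes: 9 x 60 + 24 + 2 x 60 + 8 = 692.
692 mod 720 = 692 minutes = 11:32.
Now compute the angle at 11:32:
Hour hand: 11 x 30 + 32 x 0.5 = 346 degrees
Minute hand: 32 x 6 = 192 degrees
Difference: |346 - 192| = 154 degrees
The angle is 154 degrees

Final answer: 154 degrees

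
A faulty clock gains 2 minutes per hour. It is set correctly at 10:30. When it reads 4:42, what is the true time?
For every 60 true minutes, the faulty clock advances 62 minutes, so 1 faulty-clock minute corresponds to 60/62 true minutes.
From 10:30 to 4:42 on the faulty dial is 372 minutes.
True elapsed: 372 x 60/62 = 360 minutes = 6 hours.
True time: 10:30 + 6 hours = 4:30.

Final answer: 4:30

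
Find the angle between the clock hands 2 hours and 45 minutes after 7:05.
First find the time 2 hours and 45 minutes after 7:05.
Total minutes: 7 x 60 + 5 + 2 x 60 + 45 = 590.
590 mod 720 = 590 minutes = 9:50.
Now compute the angle at 9:50:
Hour hand: 9 x 30 + 50 x 0.5 = 295 degrees
Minute hand: 50 x 6 = 300 degrees
Difference: |295 - 300| = 5 degrees
The angle is 5 degrees

Final answer: 5 degrees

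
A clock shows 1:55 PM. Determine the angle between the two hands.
Hour hand position: 1 x 30 + 55 x 0.5 = 57.5 degrees
Minute hand position: 55 x 6 = 330 degrees
Difference: |57.5 - 330| = 272.5 degrees
Since 272.5 > 180, the smaller angle is 360 - 272.5 = 87.5 degrees

Final answer: 87.5 degrees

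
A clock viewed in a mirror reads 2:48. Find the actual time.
Reflection across the vertical (12-6) axis maps a hand at angle A degrees to (360 - A) degrees, which sends a reading of T minutes past 12:00 to (720 - T) minutes past 12:00.
Mirror reads 2:48 = 168 minutes past 12:00.
Actual time: (720 - 168) mod 720 = 552 minutes = 9:12.

Final answer: 9:12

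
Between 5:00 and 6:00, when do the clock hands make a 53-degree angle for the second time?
At t minutes past 5:00, the hour hand is at 30 x 5 + 0.5t degrees and the minute hand is at 6t degrees.
The smaller angle between them is 53 degrees when |30H - 5.5t| = 53 or |30H - 5.5t| = 307.
With H = 5, solve 30 x 5 - 5.5t = +/- target for each target:
  t = (30 x 5 - 53) / 5.5 = 17.64
  t = (30 x 5 + 53) / 5.5 = 36.91
  t = (30 x 5 - 307) / 5.5 = -28.55 (outside (0, 60))
  t = (30 x 5 + 307) / 5.5 = 83.09 (outside (0, 60))
Valid solutions in (0, 60): {17.64, 36.91} minutes.
The second occurrence is t = 36.91 minutes.
The hands form a 53-degree angle at 36.91 minutes past 5:00.

Final answer: 36.91 minutes past 5:00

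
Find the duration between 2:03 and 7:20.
From 2:03 to 7:20:
(7 x 60 + 20) - (2 x 60 + 3) = 440 - 123 = 317 minutes
= 5 hours and 17 minutes

Final answer: 5 hours and 17 minutes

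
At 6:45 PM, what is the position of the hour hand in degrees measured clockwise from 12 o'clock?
The hour hand moves 30 degrees per hour and 0.5 degrees per minute.
At 6:45: (6) x 30 + 45 x 0.5 = 180 + 22.5 = 202.5 degrees

Final answer: 202.5 degrees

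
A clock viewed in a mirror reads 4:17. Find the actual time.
Reflection across the vertical (12-6) axis maps a hand at angle A degrees to (360 - A) degrees, which sends a reading of T minutes past 12:00 to (720 - T) minutes past 12:00.
Mirror reads 4:17 = 257 minutes past 12:00.
Actual time: (720 - 257) mod 720 = 463 minutes = 7:43.

Final answer: 7:43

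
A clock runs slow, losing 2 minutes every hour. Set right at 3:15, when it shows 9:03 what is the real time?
For every 60 true minutes, the faulty clock advances 58 minutes, so 1 faulty-clock minute corresponds to 60/58 true minutes.
From 3:15 to 9:03 on the faulty dial is 348 minutes.
True elapsed: 348 x 60/58 = 360 minutes = 6 hours.
True time: 3:15 + 6 hours = 9:15.

Final answer: 9:15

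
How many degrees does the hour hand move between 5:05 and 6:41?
The hour hand moves 0.5 degrees per minute.
Time elapsed: 6:41 - 5:05 = 96 minutes
Angular displacement: 96 x 0.5 = 48 degrees

Final answer: 48 degrees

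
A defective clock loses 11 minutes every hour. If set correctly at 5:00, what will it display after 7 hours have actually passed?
For every 60 true minutes, the faulty clock advances 60 - 11 = 49 minutes.
True elapsed: 7 hours = 420 minutes.
Faulty clock advances: 420 x 49/60 = 343 minutes (drift: 77 minutes behind).
Shown time: 5:00 + 343 minutes = 10:43.

Final answer: 10:43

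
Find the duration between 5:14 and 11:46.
From 5:14 to 11:46:
(11 x 60 + 46) - (5 x 60 + 14) = 706 - 314 = 392 minutes
= 6 hours and 32 minutes

Final answer: 6 hours and 32 minutes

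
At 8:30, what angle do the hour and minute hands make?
Hour hand position: 8 x 30 + 30 x 0.5 = 255 degrees
Minute hand position: 30 x 6 = 180 degrees
Difference: |255 - 180| = 75 degrees
The angle between the hands is 75 degrees

Final answer: 75 degrees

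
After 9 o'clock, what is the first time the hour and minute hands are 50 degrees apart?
At t minutes past 9:00, the hour hand is at 30 x 9 + 0.5t degrees and the minute hand is at 6t degrees.
The smaller angle between them is 50 degrees when |30H - 5.5t| = 50 or |30H - 5.5t| = 310.
With H = 9, solve 30 x 9 - 5.5t = +/- target for each target:
  t = (30 x 9 - 50) / 5.5 = 40
  t = (30 x 9 + 50) / 5.5 = 58.18
  t = (30 x 9 - 310) / 5.5 = -7.27 (outside (0, 60))
  t = (30 x 9 + 310) / 5.5 = 105.45 (outside (0, 60))
Valid solutions in (0, 60): {40, 58.18} minutes.
The first occurrence is t = 40 minutes.
The hands form a 50-degree angle at 40 minutes past 9:00.

Final answer: 40 minutes past 9:00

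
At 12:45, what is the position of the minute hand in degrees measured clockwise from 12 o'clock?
The minute hand moves 6 degrees per minute.
At 12:45: 45 x 6 = 270 degrees

Final answer: 270 degrees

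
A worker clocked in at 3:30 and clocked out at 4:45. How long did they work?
From 3:30 to 4:45:
(4 x 60 + 45) - (3 x 60 + 30) = 285 - 210 = 75 minutes
= 1 hour and 15 minutes

Final answer: 1 hour and 15 minutes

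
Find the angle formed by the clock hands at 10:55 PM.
Hour hand position: 10 x 30 + 55 x 0.5 = 327.5 degrees
Minute hand position: 55 x 6 = 330 degrees
Difference: |327.5 - 330| = 2.5 degrees
The angle between the hands is 2.5 degrees

Final answer: 2.5 degrees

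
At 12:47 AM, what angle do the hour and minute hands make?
Hour hand position: 0 x 30 + 47 x 0.5 = 23.5 degrees
Minute hand position: 47 x 6 = 282 degrees
Difference: |23.5 - 282| = 258.5 degrees
Since 258.5 > 180, the smaller angle is 360 - 258.5 = 101.5 degrees

Final answer: 101.5 degrees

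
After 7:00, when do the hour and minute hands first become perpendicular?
At t minutes past 7:00, the hour hand is at 30 x 7 + 0.5t degrees and the minute hand is at 6t degrees.
The smaller angle between them is 90 degrees when |30H - 5.5t| = 90 or |30H - 5.5t| = 270.
With H = 7, solve 30 x 7 - 5.5t = +/- target for each target:
  t = (30 x 7 - 90) / 5.5 = 21.82
  t = (30 x 7 + 90) / 5.5 = 54.55
  t = (30 x 7 - 270) / 5.5 = -10.91 (outside (0, 60))
  t = (30 x 7 + 270) / 5.5 = 87.27 (outside (0, 60))
Valid solutions in (0, 60): {21.82, 54.55} minutes.
First occurrence: t = 21.82 minutes.
The hands are at right angles at 21.82 minutes past 7:00.

Final answer: 21.82 minutes past 7:00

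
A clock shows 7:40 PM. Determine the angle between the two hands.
Hour hand position: 7 x 30 + 40 x 0.5 = 230 degrees
Minute hand position: 40 x 6 = 240 degrees
Difference: |230 - 240| = 10 degrees
The angle between the hands is 10 degrees

Final answer: 10 degrees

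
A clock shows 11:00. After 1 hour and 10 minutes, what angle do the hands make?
First find the time 1 hour and 10 minutes after 11:00.
Total minutes: 11 x 60 + 0 + 1 x 60 + 10 = 730.
730 mod 720 = 10 minutes = 12:10.
Now compute the angle at 12:10:
Hour hand: 0 x 30 + 10 x 0.5 = 5 degrees
Minute hand: 10 x 6 = 60 degrees
Difference: |5 - 60| = 55 degrees
The angle is 55 degrees

Final answer: 55 degrees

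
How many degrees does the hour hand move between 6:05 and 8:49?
The hour hand moves 0.5 degrees per minute.
Time elapsed: 8:49 - 6:05 = 164 minutes
Angular displacement: 164 x 0.5 = 82 degrees

Final answer: 82 degrees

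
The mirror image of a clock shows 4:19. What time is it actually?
Reflection across the vertical (12-6) axis maps a hand at angle A degrees to (360 - A) degrees, which sends a reading of T minutes past 12:00 to (720 - T) minutes past 12:00.
Mirror reads 4:19 = 259 minutes past 12:00.
Actual time: (720 - 259) mod 720 = 461 minutes = 7:41.

Final answer: 7:41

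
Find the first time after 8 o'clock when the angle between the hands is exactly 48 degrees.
At t minutes past 8:00, the hour hand is at 30 x 8 + 0.5t degrees and the minute hand is at 6t degrees.
The smaller angle between them is 48 degrees when |30H - 5.5t| = 48 or |30H - 5.5t| = 312.
With H = 8, solve 30 x 8 - 5.5t = +/- target for each target:
  t = (30 x 8 - 48) / 5.5 = 34.91
  t = (30 x 8 + 48) / 5.5 = 52.36
  t = (30 x 8 - 312) / 5.5 = -13.09 (outside (0, 60))
  t = (30 x 8 + 312) / 5.5 = 100.36 (outside (0, 60))
Valid solutions in (0, 60): {34.91, 52.36} minutes.
The first occurrence is t = 34.91 minutes.
The hands form a 48-degree angle at 34.91 minutes past 8:00.

Final answer: 34.91 minutes past 8:00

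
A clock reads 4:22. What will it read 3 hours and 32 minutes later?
Starting time: 4:22
Adding 32 minutes to 22 minutes: 22 + 32 = 54 minutes
Adding 3 hours: 4 + 3 = 7
Final time: 7:54

Final answer: 7:54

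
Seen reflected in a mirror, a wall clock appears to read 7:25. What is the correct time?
Reflection across the vertical (12-6) axis maps a hand at angle A degrees to (360 - A) degrees, which sends a reading of T minutes past 12:00 to (720 - T) minutes past 12:00.
Mirror reads 7:25 = 445 minutes past 12:00.
Actual time: (720 - 445) mod 720 = 275 minutes = 4:35.

Final answer: 4:35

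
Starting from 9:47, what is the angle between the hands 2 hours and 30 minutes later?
First find the time 2 hours and 30 minutes after 9:47.
Total minutes: 9 x 60 + 47 + 2 x 60 + 30 = 737.
737 mod 720 = 17 minutes = 12:17.
Now compute the angle at 12:17:
Hour hand: 0 x 30 + 17 x 0.5 = 8.5 degrees
Minute hand: 17 x 6 = 102 degrees
Difference: |8.5 - 102| = 93.5 degrees
The angle is 93.5 degrees

Final answer: 93.5 degrees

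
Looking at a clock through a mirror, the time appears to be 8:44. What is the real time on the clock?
Reflection across the vertical (12-6) axis maps a hand at angle A degrees to (360 - A) degrees, which sends a reading of T minutes past 12:00 to (720 - T) minutes past 12:00.
Mirror reads 8:44 = 524 minutes past 12:00.
Actual time: (720 - 524) mod 720 = 196 minutes = 3:16.

Final answer: 3:16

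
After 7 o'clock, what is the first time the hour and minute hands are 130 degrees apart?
At t minutes past 7:00, the hour hand is at 30 x 7 + 0.5t degrees and the minute hand is at 6t degrees.
The smaller angle between them is 130 degrees when |30H - 5.5t| = 130 or |30H - 5.5t| = 230.
With H = 7, solve 30 x 7 - 5.5t = +/- target for each target:
  t = (30 x 7 - 130) / 5.5 = 14.55
  t = (30 x 7 + 130) / 5.5 = 61.82 (outside (0, 60))
  t = (30 x 7 - 230) / 5.5 = -3.64 (outside (0, 60))
  t = (30 x 7 + 230) / 5.5 = 80 (outside (0, 60))
Valid solutions in (0, 60): {14.55} minutes.
The first occurrence is t = 14.55 minutes.
The hands form a 130-degree angle at 14.55 minutes past 7:00.

Final answer: 14.55 minutes past 7:00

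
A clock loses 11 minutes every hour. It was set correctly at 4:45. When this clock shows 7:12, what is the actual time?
For every 60 true minutes, the faulty clock advances 49 minutes, so 1 faulty-clock minute corresponds to 60/49 true minutes.
From 4:45 to 7:12 on the faulty dial is 147 minutes.
True elapsed: 147 x 60/49 = 180 minutes = 3 hours.
True time: 4:45 + 3 hours = 7:45.

Final answer: 7:45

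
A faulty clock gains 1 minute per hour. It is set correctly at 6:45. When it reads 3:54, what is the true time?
For every 60 true minutes, the faulty clock advances 61 minutes, so 1 faulty-clock minute corresponds to 60/61 true minutes.
From 6:45 to 3:54 on the faulty dial is 549 minutes.
True elapsed: 549 x 60/61 = 540 minutes = 9 hours.
True time: 6:45 + 9 hours = 3:45.

Final answer: 3:45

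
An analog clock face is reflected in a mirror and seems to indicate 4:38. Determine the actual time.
Reflection across the vertical (12-6) axis maps a hand at angle A degrees to (360 - A) degrees, which sends a reading of T minutes past 12:00 to (720 - T) minutes past 12:00.
Mirror reads 4:38 = 278 minutes past 12:00.
Actual time: (720 - 278) mod 720 = 442 minutes = 7:22.

Final answer: 7:22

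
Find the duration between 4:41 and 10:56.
From 4:41 to 10:56:
(10 x 60 + 56) - (4 x 60 + 41) = 656 - 281 = 375 minutes
= 6 hours and 15 minutes

Final answer: 6 hours and 15 minutes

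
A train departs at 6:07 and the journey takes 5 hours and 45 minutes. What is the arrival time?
Starting time: 6:07
Adding 45 minutes to 7 minutes: 7 + 45 = 52 minutes
Adding 5 hours: 6 + 5 = 11
Final time: 11:52

Final answer: 11:52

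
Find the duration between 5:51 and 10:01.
From 5:51 to 10:01:
(10 x 60 + 1) - (5 x 60 + 51) = 601 - 351 = 250 minutes
= 4 hours and 10 minutes

Final answer: 4 hours and 10 minutes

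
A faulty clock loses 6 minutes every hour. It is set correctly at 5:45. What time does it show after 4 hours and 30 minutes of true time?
For every 60 true minutes, the faulty clock advances 60 - 6 = 54 minutes.
True elapsed: 4 hours and 30 minutes = 270 minutes.
Faulty clock advances: 270 x 54/60 = 243 minutes (drift: 27 minutes behind).
Shown time: 5:45 + 243 minutes = 9:48.

Final answer: 9:48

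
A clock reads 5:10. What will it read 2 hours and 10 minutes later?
Starting time: 5:10
Adding 10 minutes to 10 minutes: 10 + 10 = 20 minutes
Adding 2 hours: 5 + 2 = 7
Final time: 7:20

Final answer: 7:20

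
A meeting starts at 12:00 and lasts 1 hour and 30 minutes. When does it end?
Starting time: 12:00
Adding 30 minutes to 0 minutes: 0 + 30 = 30 minutes
Adding 1 hour: 12 + 1 = 13 - 12 = 1
Final time: 1:30

Final answer: 1:30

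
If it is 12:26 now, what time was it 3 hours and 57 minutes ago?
Starting time: 12:26 = 26 total minutes past 12:00
Subtracting: 3 hours and 57 minutes = 237 minutes
26 - 237 = -211 (negative, add 12 hours = 720) = 509 minutes
= 8 hours and 29 minutes past 12:00 = 8:29

Final answer: 8:29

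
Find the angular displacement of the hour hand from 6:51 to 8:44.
The hour hand moves 0.5 degrees per minute.
Time elapsed: 8:44 - 6:51 = 113 minutes
Angular displacement: 113 x 0.5 = 56.5 degrees

Final answer: 56.5 degrees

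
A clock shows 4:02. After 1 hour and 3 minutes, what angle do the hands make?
First find the time 1 hour and 3 minutes after 4:02.
Total minutes: 4 x 60 + 2 + 1 x 60 + 3 = 305.
305 mod 720 = 305 minutes = 5:05.
Now compute the angle at 5:05:
Hour hand: 5 x 30 + 5 x 0.5 = 152.5 degrees
Minute hand: 5 x 6 = 30 degrees
Difference: |152.5 - 30| = 122.5 degrees
The angle is 122.5 degrees

Final answer: 122.5 degrees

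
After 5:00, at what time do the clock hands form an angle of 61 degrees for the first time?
At t minutes past 5:00, the hour hand is at 30 x 5 + 0.5t degrees and the minute hand is at 6t degrees.
The smaller angle between them is 61 degrees when |30H - 5.5t| = 61 or |30H - 5.5t| = 299.
With H = 5, solve 30 x 5 - 5.5t = +/- target for each target:
  t = (30 x 5 - 61) / 5.5 = 16.18
  t = (30 x 5 + 61) / 5.5 = 38.36
  t = (30 x 5 - 299) / 5.5 = -27.09 (outside (0, 60))
  t = (30 x 5 + 299) / 5.5 = 81.64 (outside (0, 60))
Valid solutions in (0, 60): {16.18, 38.36} minutes.
The first occurrence is t = 16.18 minutes.
The hands form a 61-degree angle at 16.18 minutes past 5:00.

Final answer: 16.18 minutes past 5:00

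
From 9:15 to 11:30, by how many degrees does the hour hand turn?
The hour hand moves 0.5 degrees per minute.
Time elapsed: 11:30 - 9:15 = 135 minutes
Angular displacement: 135 x 0.5 = 67.5 degrees

Final answer: 67.5 degrees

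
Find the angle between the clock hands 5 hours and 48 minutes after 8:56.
First find the time 5 hours and 48 minutes after 8:56.
Total minutes: 8 x 60 + 56 + 5 x 60 + 48 = 884.
884 mod 720 = 164 minutes = 2:44.
Now compute the angle at 2:44:
Hour hand: 2 x 30 + 44 x 0.5 = 82 degrees
Minute hand: 44 x 6 = 264 degrees
Difference: |82 - 264| = 182 degrees
Smaller angle: 360 - 182 = 178 degrees

Final answer: 178 degrees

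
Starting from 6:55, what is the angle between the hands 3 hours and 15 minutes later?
First find the time 3 hours and 15 minutes after 6:55.
Total minutes: 6 x 60 + 55 + 3 x 60 + 15 = 610.
610 mod 720 = 610 minutes = 10:10.
Now compute the angle at 10:10:
Hour hand: 10 x 30 + 10 x 0.5 = 305 degrees
Minute hand: 10 x 6 = 60 degrees
Difference: |305 - 60| = 245 degrees
Smaller angle: 360 - 245 = 115 degrees

Final answer: 115 degrees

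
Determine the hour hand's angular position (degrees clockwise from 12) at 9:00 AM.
The hour hand moves 30 degrees per hour and 0.5 degrees per minute.
At 9:00: (9) x 30 + 0 x 0.5 = 270 + 0 = 270 degrees

Final answer: 270 degrees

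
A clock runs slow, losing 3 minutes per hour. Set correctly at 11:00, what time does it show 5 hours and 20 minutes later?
For every 60 true minutes, the faulty clock advances 60 - 3 = 57 minutes.
True elapsed: 5 hours and 20 minutes = 320 minutes.
Faulty clock advances: 320 x 57/60 = 304 minutes (drift: 16 minutes behind).
Shown time: 11:00 + 304 minutes = 4:04.

Final answer: 4:04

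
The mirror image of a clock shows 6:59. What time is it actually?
Reflection across the vertical (12-6) axis maps a hand at angle A degrees to (360 - A) degrees, which sends a reading of T minutes past 12:00 to (720 - T) minutes past 12:00.
Mirror reads 6:59 = 419 minutes past 12:00.
Actual time: (720 - 419) mod 720 = 301 minutes = 5:01.

Final answer: 5:01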